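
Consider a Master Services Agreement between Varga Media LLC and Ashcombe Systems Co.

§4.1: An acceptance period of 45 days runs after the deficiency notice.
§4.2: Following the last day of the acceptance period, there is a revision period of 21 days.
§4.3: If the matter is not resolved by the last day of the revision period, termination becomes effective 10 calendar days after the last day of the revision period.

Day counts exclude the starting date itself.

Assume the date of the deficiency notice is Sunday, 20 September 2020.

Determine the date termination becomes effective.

5 December 2020

Adding 45 calendar days to 20 September 2020 gives 4 November 2020, which is the last day of the acceptance period.
The last day of the revision period: 4 November 2020 + 21 days = 25 November 2020.
The date termination becomes effective: 25 November 2020 + 10 days = 5 December 2020.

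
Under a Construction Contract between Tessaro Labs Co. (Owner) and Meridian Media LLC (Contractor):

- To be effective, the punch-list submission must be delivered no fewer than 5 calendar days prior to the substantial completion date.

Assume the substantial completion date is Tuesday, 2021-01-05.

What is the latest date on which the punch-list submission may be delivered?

2020-12-31

Counting back 5 calendar days from 2021-01-05 gives 2020-12-31.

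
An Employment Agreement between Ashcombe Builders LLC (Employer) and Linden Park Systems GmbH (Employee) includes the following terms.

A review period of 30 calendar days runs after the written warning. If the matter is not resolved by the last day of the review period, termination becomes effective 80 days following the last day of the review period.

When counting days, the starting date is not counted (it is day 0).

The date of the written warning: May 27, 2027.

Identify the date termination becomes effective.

The last day of the review period: 30 calendar days after May 27, 2027 is June 26, 2027.
Adding 80 calendar days to June 26, 2027 gives September 14, 2027, which is the date termination becomes effective.

September 14, 2027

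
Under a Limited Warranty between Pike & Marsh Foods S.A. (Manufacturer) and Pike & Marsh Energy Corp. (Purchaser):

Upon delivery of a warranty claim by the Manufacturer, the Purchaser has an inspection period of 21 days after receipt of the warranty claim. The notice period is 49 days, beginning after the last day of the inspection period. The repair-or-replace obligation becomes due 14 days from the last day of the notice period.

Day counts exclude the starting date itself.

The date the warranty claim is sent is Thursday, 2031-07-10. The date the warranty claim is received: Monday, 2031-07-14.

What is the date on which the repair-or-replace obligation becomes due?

2031-10-06

Adding 21 calendar days to 2031-07-14 gives 2031-08-04, which is the last day of the inspection period.
Adding 49 calendar days to 2031-08-04 gives 2031-09-22, which is the last day of the notice period.
Adding 14 calendar days to 2031-09-22 gives 2031-10-06, which is the date on which the repair-or-replace obligation becomes due.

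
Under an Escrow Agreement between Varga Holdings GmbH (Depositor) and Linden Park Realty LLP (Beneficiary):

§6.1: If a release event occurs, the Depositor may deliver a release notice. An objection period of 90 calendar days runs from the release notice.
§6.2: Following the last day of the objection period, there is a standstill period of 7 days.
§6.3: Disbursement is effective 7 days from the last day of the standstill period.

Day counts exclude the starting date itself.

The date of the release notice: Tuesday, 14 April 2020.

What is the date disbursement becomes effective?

27 July 2020

Adding 90 calendar days to 14 April 2020 gives 13 July 2020, which is the last day of the objection period.
Adding 7 calendar days to 13 July 2020 gives 20 July 2020, which is the last day of the standstill period.
The date disbursement becomes effective: 7 calendar days after 20 July 2020 is 27 July 2020.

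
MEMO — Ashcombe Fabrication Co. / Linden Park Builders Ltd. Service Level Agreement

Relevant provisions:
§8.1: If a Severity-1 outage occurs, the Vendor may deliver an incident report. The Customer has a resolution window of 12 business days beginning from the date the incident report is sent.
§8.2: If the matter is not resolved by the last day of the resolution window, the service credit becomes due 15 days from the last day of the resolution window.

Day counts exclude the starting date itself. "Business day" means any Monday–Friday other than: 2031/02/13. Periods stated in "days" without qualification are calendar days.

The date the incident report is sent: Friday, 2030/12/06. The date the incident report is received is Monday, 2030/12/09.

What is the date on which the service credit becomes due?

2031/01/08

The last day of the resolution window: counting 12 business days from Friday, 2030/12/06 (Dec 9, Dec 10, Dec 11, Dec 12, …, Dec 20, Dec 23, Dec 24, skipping weekends) reaches Tuesday, 2030/12/24.
The date on which the service credit becomes due: 15 calendar days after 2030/12/24 is 2031/01/08.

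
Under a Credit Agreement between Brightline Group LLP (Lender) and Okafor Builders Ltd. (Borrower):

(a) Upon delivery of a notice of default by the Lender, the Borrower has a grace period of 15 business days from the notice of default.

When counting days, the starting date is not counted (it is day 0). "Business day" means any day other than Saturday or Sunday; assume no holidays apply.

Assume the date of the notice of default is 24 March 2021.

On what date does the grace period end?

From Wednesday, 24 March 2021, 15 business days (Mar 25, Mar 26, Mar 29, Mar 30, …, Apr 12, Apr 13, Apr 14, skipping weekends) brings us to Wednesday, 14 April 2021, which is the last day of the grace period.

14 April 2021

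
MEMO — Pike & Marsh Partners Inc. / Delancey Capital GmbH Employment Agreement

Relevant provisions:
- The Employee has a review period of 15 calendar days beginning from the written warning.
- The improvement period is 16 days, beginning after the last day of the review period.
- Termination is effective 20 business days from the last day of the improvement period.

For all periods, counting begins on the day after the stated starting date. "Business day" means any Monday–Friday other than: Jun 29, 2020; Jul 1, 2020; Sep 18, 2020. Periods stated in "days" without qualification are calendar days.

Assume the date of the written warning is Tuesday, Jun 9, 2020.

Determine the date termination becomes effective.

Aug 7, 2020

The last day of the review period: Jun 9, 2020 + 15 days = Jun 24, 2020.
Adding 16 calendar days to Jun 24, 2020 gives Jul 10, 2020, which is the last day of the improvement period.
The date termination becomes effective: counting 20 business days from Friday, Jul 10, 2020 (Jul 13, Jul 14, Jul 15, Jul 16, …, Aug 5, Aug 6, Aug 7, skipping weekends) reaches Friday, Aug 7, 2020.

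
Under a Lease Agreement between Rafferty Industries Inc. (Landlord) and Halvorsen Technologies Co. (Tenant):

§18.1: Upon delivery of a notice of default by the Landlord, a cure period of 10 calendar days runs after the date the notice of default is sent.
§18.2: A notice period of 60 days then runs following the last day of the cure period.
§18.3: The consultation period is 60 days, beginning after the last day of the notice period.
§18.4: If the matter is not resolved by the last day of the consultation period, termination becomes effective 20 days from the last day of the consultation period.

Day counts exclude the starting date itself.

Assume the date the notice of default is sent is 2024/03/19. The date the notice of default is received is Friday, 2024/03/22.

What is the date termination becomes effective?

The last day of the cure period: 2024/03/19 + 10 days = 2024/03/29.
The last day of the notice period: 2024/03/29 + 60 days = 2024/05/28.
The last day of the consultation period: 2024/05/28 + 60 days = 2024/07/27.
Adding 20 calendar days to 2024/07/27 gives 2024/08/16, which is the date termination becomes effective.

2024/08/16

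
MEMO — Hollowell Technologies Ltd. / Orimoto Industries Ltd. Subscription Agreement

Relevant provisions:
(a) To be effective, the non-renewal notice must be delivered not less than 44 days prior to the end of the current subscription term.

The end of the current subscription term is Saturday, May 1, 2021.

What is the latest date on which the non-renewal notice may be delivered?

May 1, 2021 minus 44 days is March 18, 2021.

March 18, 2021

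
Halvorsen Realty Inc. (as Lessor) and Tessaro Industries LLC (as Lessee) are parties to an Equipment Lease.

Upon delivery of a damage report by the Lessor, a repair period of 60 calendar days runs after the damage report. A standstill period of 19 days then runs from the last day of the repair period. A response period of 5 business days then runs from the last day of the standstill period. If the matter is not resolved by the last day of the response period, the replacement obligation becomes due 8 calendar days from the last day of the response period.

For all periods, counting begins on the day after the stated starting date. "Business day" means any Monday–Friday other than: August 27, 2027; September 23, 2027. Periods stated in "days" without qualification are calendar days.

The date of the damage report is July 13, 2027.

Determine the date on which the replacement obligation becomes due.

Adding 60 calendar days to July 13, 2027 gives September 11, 2027, which is the last day of the repair period.
Adding 19 calendar days to September 11, 2027 gives September 30, 2027, which is the last day of the standstill period.
The last day of the response period: 5 business days after Thursday, September 30, 2027, skipping weekends — Oct 1, Oct 4, Oct 5, Oct 6, Oct 7 — lands on Thursday, October 7, 2027.
The date on which the replacement obligation becomes due: 8 calendar days after October 7, 2027 is October 15, 2027.

October 15, 2027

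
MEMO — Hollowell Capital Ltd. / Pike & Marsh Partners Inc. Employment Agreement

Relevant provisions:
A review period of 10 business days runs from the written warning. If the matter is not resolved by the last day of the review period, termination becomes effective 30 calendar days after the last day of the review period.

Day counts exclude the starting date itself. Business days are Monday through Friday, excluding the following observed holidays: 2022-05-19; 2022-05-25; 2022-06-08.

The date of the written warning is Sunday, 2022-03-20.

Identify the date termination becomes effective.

2022-05-01

The last day of the review period: 10 business days after Sunday, 2022-03-20, skipping weekends — Mar 21, Mar 22, Mar 23, Mar 24, Mar 25, Mar 28, Mar 29, Mar 30, Mar 31, Apr 1 — lands on Friday, 2022-04-01.
Adding 30 calendar days to 2022-04-01 gives 2022-05-01, which is the date termination becomes effective.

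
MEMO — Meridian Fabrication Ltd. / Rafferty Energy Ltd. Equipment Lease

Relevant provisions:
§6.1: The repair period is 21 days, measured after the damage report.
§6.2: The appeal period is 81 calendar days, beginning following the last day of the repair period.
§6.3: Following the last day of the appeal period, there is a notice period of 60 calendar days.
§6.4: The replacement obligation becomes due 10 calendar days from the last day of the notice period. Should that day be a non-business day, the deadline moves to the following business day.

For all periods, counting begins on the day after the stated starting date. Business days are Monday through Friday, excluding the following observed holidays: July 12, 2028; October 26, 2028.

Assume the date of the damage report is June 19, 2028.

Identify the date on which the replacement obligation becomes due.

December 8, 2028

Adding 21 calendar days to June 19, 2028 gives July 10, 2028, which is the last day of the repair period.
Adding 81 calendar days to July 10, 2028 gives September 29, 2028, which is the last day of the appeal period.
The last day of the notice period: September 29, 2028 + 60 days = November 28, 2028.
Adding 10 calendar days to November 28, 2028 gives December 8, 2028, which is the date on which the replacement obligation becomes due. December 8, 2028 is a Friday and is not a listed holiday, so no roll-forward applies.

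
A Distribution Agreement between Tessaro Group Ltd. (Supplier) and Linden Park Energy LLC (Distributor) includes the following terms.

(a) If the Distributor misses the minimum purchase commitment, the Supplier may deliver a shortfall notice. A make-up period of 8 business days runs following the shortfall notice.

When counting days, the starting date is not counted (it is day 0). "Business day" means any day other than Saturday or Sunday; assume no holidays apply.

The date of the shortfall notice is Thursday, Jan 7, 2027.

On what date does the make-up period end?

From Thursday, Jan 7, 2027, 8 business days (Jan 8, Jan 11, Jan 12, Jan 13, Jan 14, Jan 15, Jan 18, Jan 19, skipping weekends) brings us to Tuesday, Jan 19, 2027, which is the last day of the make-up period.

Jan 19, 2027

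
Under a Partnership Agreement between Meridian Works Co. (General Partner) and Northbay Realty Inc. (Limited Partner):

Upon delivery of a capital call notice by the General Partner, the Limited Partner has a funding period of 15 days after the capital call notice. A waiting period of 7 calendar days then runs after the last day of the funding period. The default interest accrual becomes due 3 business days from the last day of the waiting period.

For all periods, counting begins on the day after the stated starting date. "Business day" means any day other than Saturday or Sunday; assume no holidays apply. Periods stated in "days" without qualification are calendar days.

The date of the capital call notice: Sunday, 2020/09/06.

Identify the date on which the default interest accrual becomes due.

The last day of the funding period: 2020/09/06 + 15 days = 2020/09/21.
The last day of the waiting period: 7 calendar days after 2020/09/21 is 2020/09/28.
The date on which the default interest accrual becomes due: counting 3 business days from Monday, 2020/09/28 (Sep 29, Sep 30, Oct 1, skipping weekends) reaches Thursday, 2020/10/01.

2020/10/01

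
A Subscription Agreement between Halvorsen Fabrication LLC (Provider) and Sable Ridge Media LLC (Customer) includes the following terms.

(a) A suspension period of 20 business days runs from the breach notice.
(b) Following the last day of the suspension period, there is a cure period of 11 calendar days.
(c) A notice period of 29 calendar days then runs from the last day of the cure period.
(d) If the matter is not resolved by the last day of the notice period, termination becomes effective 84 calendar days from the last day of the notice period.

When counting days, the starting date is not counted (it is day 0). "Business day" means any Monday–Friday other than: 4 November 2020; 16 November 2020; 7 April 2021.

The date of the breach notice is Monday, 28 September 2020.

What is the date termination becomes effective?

The last day of the suspension period: 20 business days after Monday, 28 September 2020, skipping weekends — Sep 29, Sep 30, Oct 1, Oct 2, …, Oct 22, Oct 23, Oct 26 — lands on Monday, 26 October 2020.
The last day of the cure period: 26 October 2020 + 11 days = 6 November 2020.
The last day of the notice period: 29 calendar days after 6 November 2020 is 5 December 2020.
The date termination becomes effective: 5 December 2020 + 84 days = 27 February 2021.

27 February 2021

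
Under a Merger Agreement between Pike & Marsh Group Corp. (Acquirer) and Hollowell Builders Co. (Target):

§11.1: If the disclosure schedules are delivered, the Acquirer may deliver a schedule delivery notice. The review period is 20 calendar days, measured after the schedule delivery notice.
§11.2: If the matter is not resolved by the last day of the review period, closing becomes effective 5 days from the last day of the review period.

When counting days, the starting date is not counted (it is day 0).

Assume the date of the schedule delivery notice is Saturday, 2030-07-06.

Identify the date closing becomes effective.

2030-07-31

The last day of the review period: 20 calendar days after 2030-07-06 is 2030-07-26.
The date closing becomes effective: 5 calendar days after 2030-07-26 is 2030-07-31.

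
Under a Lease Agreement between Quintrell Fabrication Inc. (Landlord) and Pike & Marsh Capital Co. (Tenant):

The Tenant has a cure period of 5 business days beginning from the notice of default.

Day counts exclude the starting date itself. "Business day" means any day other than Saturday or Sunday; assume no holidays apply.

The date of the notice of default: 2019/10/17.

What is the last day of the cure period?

From Thursday, 2019/10/17, 5 business days (Oct 18, Oct 21, Oct 22, Oct 23, Oct 24, skipping weekends) brings us to Thursday, 2019/10/24, which is the last day of the cure period.

2019/10/24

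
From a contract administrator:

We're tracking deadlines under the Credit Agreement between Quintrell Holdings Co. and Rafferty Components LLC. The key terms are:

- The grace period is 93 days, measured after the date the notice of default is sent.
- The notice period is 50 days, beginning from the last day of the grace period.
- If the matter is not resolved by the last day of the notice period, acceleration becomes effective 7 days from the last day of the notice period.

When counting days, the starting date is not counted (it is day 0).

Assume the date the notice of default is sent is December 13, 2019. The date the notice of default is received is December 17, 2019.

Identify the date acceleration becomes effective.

May 11, 2020

The last day of the grace period: December 13, 2019 + 93 days = March 15, 2020.
The last day of the notice period: 50 calendar days after March 15, 2020 is May 4, 2020.
The date acceleration becomes effective: 7 calendar days after May 4, 2020 is May 11, 2020.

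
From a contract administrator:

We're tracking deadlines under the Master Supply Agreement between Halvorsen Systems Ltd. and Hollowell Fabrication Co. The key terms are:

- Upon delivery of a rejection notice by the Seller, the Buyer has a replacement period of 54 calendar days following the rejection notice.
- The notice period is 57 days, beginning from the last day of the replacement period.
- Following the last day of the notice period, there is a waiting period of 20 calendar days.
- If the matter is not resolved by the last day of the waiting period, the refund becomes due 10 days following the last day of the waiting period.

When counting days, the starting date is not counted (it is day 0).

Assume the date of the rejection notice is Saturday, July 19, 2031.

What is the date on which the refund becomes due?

The last day of the replacement period: July 19, 2031 + 54 days = September 11, 2031.
Adding 57 calendar days to September 11, 2031 gives November 7, 2031, which is the last day of the notice period.
Adding 20 calendar days to November 7, 2031 gives November 27, 2031, which is the last day of the waiting period.
Adding 10 calendar days to November 27, 2031 gives December 7, 2031, which is the date on which the refund becomes due.

December 7, 2031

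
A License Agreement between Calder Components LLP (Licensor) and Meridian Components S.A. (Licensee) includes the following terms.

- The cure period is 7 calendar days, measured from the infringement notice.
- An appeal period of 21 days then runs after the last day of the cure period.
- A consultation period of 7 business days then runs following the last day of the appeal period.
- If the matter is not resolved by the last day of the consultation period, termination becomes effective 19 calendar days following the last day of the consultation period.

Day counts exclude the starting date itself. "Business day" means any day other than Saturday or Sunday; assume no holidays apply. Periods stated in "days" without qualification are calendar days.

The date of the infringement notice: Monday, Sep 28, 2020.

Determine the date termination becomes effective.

Nov 23, 2020

The last day of the cure period: 7 calendar days after Sep 28, 2020 is Oct 5, 2020.
The last day of the appeal period: 21 calendar days after Oct 5, 2020 is Oct 26, 2020.
From Monday, Oct 26, 2020, 7 business days (Oct 27, Oct 28, Oct 29, Oct 30, Nov 2, Nov 3, Nov 4, skipping weekends) brings us to Wednesday, Nov 4, 2020, which is the last day of the consultation period.
The date termination becomes effective: Nov 4, 2020 + 19 days = Nov 23, 2020.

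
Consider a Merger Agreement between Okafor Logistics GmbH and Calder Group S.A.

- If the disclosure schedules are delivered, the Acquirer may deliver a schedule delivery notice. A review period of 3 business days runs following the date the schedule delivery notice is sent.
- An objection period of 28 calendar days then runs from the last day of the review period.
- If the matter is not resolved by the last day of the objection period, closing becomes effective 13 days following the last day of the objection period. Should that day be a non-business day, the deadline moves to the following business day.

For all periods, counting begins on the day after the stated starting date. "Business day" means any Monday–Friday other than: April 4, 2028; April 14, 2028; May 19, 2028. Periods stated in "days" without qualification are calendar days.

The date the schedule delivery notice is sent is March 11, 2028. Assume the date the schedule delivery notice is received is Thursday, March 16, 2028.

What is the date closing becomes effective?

April 25, 2028

From Saturday, March 11, 2028, 3 business days (Mar 13, Mar 14, Mar 15, skipping weekends) brings us to Wednesday, March 15, 2028, which is the last day of the review period.
Adding 28 calendar days to March 15, 2028 gives April 12, 2028, which is the last day of the objection period.
Adding 13 calendar days to April 12, 2028 gives April 25, 2028, which is the date closing becomes effective. April 25, 2028 is a Tuesday and is not a listed holiday, so no roll-forward applies.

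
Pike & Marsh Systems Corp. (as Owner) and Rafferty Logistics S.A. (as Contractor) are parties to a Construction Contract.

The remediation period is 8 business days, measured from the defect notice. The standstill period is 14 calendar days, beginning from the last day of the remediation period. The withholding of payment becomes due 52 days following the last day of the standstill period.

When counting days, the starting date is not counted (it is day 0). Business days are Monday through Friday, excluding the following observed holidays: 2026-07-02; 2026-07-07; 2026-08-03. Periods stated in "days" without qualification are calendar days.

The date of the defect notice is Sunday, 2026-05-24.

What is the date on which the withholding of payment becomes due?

2026-08-08

The last day of the remediation period: 8 business days after Sunday, 2026-05-24, skipping weekends — May 25, May 26, May 27, May 28, May 29, Jun 1, Jun 2, Jun 3 — lands on Wednesday, 2026-06-03.
The last day of the standstill period: 14 calendar days after 2026-06-03 is 2026-06-17.
Adding 52 calendar days to 2026-06-17 gives 2026-08-08, which is the date on which the withholding of payment becomes due.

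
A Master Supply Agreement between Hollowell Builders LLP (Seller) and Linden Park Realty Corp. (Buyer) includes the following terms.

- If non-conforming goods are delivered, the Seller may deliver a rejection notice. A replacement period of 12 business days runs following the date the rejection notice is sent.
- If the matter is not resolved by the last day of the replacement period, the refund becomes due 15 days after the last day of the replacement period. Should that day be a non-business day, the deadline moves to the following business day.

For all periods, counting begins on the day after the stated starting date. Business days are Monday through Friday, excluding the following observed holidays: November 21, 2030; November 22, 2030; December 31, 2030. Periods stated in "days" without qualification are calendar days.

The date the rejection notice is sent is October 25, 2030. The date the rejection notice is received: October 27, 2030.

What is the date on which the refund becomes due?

The last day of the replacement period: counting 12 business days from Friday, October 25, 2030 (Oct 28, Oct 29, Oct 30, Oct 31, …, Nov 8, Nov 11, Nov 12, skipping weekends) reaches Tuesday, November 12, 2030.
The date on which the refund becomes due: November 12, 2030 + 15 days = November 27, 2030. November 27, 2030 is a Wednesday and is not a listed holiday, so no roll-forward applies.

November 27, 2030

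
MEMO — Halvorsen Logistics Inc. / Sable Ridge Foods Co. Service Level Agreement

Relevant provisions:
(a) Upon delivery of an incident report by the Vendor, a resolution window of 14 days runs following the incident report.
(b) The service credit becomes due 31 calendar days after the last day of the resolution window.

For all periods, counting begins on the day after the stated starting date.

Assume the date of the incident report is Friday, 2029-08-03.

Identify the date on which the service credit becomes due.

2029-09-17

The last day of the resolution window: 14 calendar days after 2029-08-03 is 2029-08-17.
The date on which the service credit becomes due: 31 calendar days after 2029-08-17 is 2029-09-17.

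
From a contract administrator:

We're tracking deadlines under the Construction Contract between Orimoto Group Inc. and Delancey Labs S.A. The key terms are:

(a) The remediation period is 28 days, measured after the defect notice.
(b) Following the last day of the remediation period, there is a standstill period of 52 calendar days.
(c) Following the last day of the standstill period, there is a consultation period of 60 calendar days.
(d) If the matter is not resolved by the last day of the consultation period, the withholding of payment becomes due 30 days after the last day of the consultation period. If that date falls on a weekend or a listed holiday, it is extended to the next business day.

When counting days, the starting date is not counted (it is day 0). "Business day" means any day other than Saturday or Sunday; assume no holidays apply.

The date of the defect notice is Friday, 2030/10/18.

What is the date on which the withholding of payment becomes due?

The last day of the remediation period: 2030/10/18 + 28 days = 2030/11/15.
The last day of the standstill period: 2030/11/15 + 52 days = 2031/01/06.
The last day of the consultation period: 60 calendar days after 2031/01/06 is 2031/03/07.
Adding 30 calendar days to 2031/03/07 gives 2031/04/06, which is the date on which the withholding of payment becomes due. That falls on a Sunday, so it rolls to the next business day, Monday, 2031/04/07.

2031/04/07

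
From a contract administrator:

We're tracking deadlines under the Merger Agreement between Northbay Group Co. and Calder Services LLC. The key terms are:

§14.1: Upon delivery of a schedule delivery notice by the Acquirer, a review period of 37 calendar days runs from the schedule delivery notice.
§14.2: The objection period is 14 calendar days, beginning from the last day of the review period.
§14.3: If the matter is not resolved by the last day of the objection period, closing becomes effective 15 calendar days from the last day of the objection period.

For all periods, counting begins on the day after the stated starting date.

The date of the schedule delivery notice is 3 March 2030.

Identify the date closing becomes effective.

8 May 2030

The last day of the review period: 3 March 2030 + 37 days = 9 April 2030.
The last day of the objection period: 9 April 2030 + 14 days = 23 April 2030.
The date closing becomes effective: 15 calendar days after 23 April 2030 is 8 May 2030.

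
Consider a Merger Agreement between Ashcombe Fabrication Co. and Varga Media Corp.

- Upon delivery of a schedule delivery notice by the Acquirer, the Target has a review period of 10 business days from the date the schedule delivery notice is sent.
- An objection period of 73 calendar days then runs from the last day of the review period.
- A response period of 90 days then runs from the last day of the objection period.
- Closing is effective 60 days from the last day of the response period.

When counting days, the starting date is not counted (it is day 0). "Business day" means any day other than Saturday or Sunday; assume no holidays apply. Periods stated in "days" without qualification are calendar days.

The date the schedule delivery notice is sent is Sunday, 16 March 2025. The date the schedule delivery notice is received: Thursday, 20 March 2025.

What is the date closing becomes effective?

6 November 2025

From Sunday, 16 March 2025, 10 business days (Mar 17, Mar 18, Mar 19, Mar 20, Mar 21, Mar 24, Mar 25, Mar 26, Mar 27, Mar 28, skipping weekends) brings us to Friday, 28 March 2025, which is the last day of the review period.
Adding 73 calendar days to 28 March 2025 gives 9 June 2025, which is the last day of the objection period.
Adding 90 calendar days to 9 June 2025 gives 7 September 2025, which is the last day of the response period.
Adding 60 calendar days to 7 September 2025 gives 6 November 2025, which is the date closing becomes effective.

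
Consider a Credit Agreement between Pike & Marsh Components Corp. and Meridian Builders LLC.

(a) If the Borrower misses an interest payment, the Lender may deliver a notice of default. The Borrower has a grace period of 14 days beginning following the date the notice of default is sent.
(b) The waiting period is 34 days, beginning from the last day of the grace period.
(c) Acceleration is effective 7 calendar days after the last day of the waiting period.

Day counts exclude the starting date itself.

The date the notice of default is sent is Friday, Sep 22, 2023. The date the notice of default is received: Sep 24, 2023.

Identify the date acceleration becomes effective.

Nov 16, 2023

Adding 14 calendar days to Sep 22, 2023 gives Oct 6, 2023, which is the last day of the grace period.
Adding 34 calendar days to Oct 6, 2023 gives Nov 9, 2023, which is the last day of the waiting period.
The date acceleration becomes effective: 7 calendar days after Nov 9, 2023 is Nov 16, 2023.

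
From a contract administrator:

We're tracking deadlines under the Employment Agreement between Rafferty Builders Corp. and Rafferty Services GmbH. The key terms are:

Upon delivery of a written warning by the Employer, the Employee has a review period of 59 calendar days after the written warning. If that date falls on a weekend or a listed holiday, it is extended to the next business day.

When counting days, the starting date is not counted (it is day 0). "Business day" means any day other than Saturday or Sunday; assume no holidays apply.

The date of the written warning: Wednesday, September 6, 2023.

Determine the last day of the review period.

The last day of the review period: 59 calendar days after September 6, 2023 is November 4, 2023. That falls on a Saturday, so it rolls to the next business day, Monday, November 6, 2023.

November 6, 2023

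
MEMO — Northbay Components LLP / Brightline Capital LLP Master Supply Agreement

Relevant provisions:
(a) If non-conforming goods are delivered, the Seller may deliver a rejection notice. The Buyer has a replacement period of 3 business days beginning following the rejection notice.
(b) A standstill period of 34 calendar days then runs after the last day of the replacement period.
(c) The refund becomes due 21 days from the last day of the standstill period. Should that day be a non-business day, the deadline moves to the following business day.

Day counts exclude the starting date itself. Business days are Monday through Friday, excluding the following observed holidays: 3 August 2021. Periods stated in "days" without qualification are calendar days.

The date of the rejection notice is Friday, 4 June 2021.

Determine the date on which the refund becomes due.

The last day of the replacement period: counting 3 business days from Friday, 4 June 2021 (Jun 7, Jun 8, Jun 9, skipping weekends) reaches Wednesday, 9 June 2021.
Adding 34 calendar days to 9 June 2021 gives 13 July 2021, which is the last day of the standstill period.
Adding 21 calendar days to 13 July 2021 gives 3 August 2021, which is the date on which the refund becomes due. That falls on Tuesday, a listed holiday, so it rolls to the next business day, Wednesday, 4 August 2021.

4 August 2021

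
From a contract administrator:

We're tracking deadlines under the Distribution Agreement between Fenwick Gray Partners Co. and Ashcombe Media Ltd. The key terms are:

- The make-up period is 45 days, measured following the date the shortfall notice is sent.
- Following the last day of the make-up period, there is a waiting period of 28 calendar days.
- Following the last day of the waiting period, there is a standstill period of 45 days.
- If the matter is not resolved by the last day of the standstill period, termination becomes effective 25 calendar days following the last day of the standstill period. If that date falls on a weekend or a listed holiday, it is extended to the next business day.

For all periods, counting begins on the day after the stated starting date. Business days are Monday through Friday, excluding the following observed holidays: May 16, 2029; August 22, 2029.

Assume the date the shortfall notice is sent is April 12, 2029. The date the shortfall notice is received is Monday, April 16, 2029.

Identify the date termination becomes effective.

September 3, 2029

The last day of the make-up period: 45 calendar days after April 12, 2029 is May 27, 2029.
Adding 28 calendar days to May 27, 2029 gives June 24, 2029, which is the last day of the waiting period.
The last day of the standstill period: June 24, 2029 + 45 days = August 8, 2029.
The date termination becomes effective: 25 calendar days after August 8, 2029 is September 2, 2029. That falls on a Sunday, so it rolls to the next business day, Monday, September 3, 2029.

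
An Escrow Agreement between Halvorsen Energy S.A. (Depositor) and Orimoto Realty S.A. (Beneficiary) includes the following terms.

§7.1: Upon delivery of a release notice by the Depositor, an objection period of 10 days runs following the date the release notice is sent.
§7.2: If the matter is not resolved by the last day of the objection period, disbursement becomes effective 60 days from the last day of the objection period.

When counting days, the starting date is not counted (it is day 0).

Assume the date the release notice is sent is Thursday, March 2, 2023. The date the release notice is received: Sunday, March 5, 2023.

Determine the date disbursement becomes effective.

Adding 10 calendar days to March 2, 2023 gives March 12, 2023, which is the last day of the objection period.
Adding 60 calendar days to March 12, 2023 gives May 11, 2023, which is the date disbursement becomes effective.

May 11, 2023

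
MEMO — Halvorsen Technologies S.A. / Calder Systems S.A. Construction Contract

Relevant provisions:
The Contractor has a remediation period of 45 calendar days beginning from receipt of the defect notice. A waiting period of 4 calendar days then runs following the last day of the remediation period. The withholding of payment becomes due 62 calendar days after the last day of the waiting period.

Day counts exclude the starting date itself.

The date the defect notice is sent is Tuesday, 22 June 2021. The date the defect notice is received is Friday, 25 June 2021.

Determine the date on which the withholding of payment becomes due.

The last day of the remediation period: 25 June 2021 + 45 days = 9 August 2021.
The last day of the waiting period: 4 calendar days after 9 August 2021 is 13 August 2021.
The date on which the withholding of payment becomes due: 62 calendar days after 13 August 2021 is 14 October 2021.

14 October 2021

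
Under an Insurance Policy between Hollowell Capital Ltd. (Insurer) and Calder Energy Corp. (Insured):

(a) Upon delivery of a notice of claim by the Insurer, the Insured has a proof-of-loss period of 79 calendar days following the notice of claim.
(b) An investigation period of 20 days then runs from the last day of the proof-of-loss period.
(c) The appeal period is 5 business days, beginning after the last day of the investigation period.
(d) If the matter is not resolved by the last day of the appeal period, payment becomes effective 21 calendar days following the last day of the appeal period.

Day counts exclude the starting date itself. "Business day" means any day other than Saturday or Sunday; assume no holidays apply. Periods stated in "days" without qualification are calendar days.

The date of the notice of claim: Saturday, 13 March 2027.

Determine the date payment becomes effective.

The last day of the proof-of-loss period: 13 March 2027 + 79 days = 31 May 2027.
The last day of the investigation period: 20 calendar days after 31 May 2027 is 20 June 2027.
From Sunday, 20 June 2027, 5 business days (Jun 21, Jun 22, Jun 23, Jun 24, Jun 25, skipping weekends) brings us to Friday, 25 June 2027, which is the last day of the appeal period.
The date payment becomes effective: 25 June 2027 + 21 days = 16 July 2027.

16 July 2027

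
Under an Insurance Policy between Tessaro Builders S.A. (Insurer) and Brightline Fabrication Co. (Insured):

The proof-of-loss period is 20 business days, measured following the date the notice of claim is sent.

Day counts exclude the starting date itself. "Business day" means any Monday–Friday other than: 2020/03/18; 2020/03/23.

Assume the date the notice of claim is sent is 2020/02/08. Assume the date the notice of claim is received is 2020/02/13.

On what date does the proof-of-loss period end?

2020/03/06

From Saturday, 2020/02/08, 20 business days (Feb 10, Feb 11, Feb 12, Feb 13, …, Mar 4, Mar 5, Mar 6, skipping weekends) brings us to Friday, 2020/03/06, which is the last day of the proof-of-loss period.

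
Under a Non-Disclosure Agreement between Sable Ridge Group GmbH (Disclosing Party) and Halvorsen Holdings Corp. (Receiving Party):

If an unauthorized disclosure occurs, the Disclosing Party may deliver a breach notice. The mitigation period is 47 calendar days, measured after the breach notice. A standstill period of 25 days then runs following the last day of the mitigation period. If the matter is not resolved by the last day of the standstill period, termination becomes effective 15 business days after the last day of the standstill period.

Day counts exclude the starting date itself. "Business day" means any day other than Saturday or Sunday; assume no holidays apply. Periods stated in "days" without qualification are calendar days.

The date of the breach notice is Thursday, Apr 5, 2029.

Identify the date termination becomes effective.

Jul 6, 2029

The last day of the mitigation period: 47 calendar days after Apr 5, 2029 is May 22, 2029.
The last day of the standstill period: 25 calendar days after May 22, 2029 is Jun 16, 2029.
The date termination becomes effective: counting 15 business days from Saturday, Jun 16, 2029 (Jun 18, Jun 19, Jun 20, Jun 21, …, Jul 4, Jul 5, Jul 6, skipping weekends) reaches Friday, Jul 6, 2029.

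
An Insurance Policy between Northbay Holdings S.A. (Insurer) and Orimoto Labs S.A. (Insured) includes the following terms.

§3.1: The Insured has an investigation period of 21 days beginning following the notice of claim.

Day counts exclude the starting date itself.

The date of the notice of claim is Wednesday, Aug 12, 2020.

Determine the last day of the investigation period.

The last day of the investigation period: Aug 12, 2020 + 21 days = Sep 2, 2020.

Sep 2, 2020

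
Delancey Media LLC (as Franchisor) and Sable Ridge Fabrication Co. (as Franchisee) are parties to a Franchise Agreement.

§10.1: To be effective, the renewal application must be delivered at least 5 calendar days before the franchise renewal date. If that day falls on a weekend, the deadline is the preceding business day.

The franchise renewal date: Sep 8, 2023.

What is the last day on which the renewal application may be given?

Sep 1, 2023

Sep 8, 2023 minus 5 days is Sep 3, 2023. That is a Sunday, so the deadline moves back to Friday, Sep 1, 2023.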